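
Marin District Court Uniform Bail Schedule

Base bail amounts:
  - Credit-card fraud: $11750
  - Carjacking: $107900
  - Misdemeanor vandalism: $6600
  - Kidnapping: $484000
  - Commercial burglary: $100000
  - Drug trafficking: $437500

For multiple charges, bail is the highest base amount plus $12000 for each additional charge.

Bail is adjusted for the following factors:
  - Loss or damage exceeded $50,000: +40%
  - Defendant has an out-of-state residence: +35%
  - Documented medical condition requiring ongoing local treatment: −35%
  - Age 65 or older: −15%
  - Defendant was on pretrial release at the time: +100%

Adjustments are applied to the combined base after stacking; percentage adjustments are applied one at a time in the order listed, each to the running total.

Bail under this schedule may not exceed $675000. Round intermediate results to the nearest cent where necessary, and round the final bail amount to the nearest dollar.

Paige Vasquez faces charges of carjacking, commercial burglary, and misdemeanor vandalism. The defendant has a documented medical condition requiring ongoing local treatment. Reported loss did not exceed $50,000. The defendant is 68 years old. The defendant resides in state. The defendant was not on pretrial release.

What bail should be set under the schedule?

$72875

Base amounts from the schedule: carjacking $107900; commercial burglary $100000; misdemeanor vandalism $6600.
Stacking rule: highest base plus $12000 per additional charge. Highest is carjacking at $107900; 2 additional charges → +$24000. Combined base = $131900.
Documented medical condition requiring ongoing local treatment (−35%): $131900 × 0.65 = $85735.
Age 65 or older (−15%): $85735 × 0.85 = $72874.75.
$72874.75 is within the $675000 maximum.
Rounded to the nearest dollar: $72875.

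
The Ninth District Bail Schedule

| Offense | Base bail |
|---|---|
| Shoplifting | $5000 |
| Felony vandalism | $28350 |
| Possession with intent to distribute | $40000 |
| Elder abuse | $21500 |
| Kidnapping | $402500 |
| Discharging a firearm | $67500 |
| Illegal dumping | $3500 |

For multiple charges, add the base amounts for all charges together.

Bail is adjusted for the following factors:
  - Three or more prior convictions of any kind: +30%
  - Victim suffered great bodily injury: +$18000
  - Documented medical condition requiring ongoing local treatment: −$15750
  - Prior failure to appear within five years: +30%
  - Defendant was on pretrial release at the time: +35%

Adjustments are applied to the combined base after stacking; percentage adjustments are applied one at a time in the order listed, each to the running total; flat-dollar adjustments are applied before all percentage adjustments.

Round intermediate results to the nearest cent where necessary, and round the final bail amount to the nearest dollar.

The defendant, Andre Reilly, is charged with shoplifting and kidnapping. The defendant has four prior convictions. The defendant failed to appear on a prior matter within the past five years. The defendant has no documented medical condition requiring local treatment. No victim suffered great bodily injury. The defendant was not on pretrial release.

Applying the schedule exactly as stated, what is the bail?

$688675

Base amounts from the schedule: shoplifting $5000; kidnapping $402500.
Stacking rule: sum of all bases. $5000 + $402500 = $407500.
Three or more prior convictions of any kind (+30%): $407500 × 1.3 = $529750.
Prior failure to appear within five years (+30%): $529750 × 1.3 = $688675.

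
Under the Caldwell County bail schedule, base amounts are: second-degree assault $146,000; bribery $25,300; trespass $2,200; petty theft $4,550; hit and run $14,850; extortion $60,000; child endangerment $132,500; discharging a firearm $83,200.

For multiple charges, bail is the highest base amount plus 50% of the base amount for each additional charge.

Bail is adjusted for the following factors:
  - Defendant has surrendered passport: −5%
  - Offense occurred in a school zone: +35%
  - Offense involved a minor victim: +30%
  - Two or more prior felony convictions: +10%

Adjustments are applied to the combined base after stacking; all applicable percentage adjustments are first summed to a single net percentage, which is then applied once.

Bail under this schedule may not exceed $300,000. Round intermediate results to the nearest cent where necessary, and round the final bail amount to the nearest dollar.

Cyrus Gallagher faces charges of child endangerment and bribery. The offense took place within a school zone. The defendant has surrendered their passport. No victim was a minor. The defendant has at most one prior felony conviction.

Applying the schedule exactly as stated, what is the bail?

$188,695

Base amounts from the schedule: child endangerment $132,500; bribery $25,300.
Stacking rule: highest base plus 50% of each additional charge. Highest is child endangerment at $132,500. Additional: $25,300 × 50% = $12,650. Combined base = $132,500 + $12,650 = $145,150.
Net percentage adjustment: −5% +35% = +30%. $145,150 × 1.3 = $188,695.
$188,695 is within the $300,000 maximum.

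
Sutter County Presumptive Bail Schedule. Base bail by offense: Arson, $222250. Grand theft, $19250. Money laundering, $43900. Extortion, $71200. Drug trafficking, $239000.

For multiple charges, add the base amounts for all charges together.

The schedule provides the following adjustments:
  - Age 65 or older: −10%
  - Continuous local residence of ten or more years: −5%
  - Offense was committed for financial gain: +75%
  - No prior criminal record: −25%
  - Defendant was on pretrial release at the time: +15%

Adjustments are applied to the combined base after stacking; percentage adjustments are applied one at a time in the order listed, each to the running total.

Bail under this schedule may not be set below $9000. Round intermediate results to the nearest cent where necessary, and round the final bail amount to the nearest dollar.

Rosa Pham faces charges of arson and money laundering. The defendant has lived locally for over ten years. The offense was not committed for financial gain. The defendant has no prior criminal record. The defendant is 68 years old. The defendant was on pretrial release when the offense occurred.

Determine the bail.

Base amounts from the schedule: arson $222250; money laundering $43900.
Stacking rule: sum of all bases. $222250 + $43900 = $266150.
Age 65 or older (−10%): $266150 × 0.9 = $239535.
Continuous local residence of ten or more years (−5%): $239535 × 0.95 = $227558.25.
No prior criminal record (−25%): $227558.25 × 0.75 = $170668.69.
Defendant was on pretrial release at the time (+15%): $170668.69 × 1.15 = $196268.99.
$196268.99 is at or above the $9000 minimum.
Rounded to the nearest dollar: $196269.

$196269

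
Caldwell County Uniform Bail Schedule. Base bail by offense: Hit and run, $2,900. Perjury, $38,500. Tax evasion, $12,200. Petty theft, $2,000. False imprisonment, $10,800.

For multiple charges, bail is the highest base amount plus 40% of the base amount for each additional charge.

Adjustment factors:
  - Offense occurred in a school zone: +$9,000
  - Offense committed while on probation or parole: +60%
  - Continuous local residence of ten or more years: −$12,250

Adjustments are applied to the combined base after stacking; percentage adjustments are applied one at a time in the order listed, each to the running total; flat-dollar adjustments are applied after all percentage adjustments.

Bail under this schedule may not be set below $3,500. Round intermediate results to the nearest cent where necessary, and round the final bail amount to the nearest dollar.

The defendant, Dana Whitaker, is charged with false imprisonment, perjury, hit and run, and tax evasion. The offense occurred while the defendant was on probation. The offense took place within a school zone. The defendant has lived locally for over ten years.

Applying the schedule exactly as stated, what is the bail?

$74,926

Base amounts from the schedule: false imprisonment $10,800; perjury $38,500; hit and run $2,900; tax evasion $12,200.
Stacking rule: highest base plus 40% of each additional charge. Highest is perjury at $38,500. Additional: $10,800 × 40% = $4,320; $2,900 × 40% = $1,160; $12,200 × 40% = $4,880. Combined base = $38,500 + $10,360 = $48,860.
Offense committed while on probation or parole (+60%): $48,860 × 1.6 = $78,176.
Offense occurred in a school zone (+$9,000 flat): $78,176 + $9,000 = $87,176.
Continuous local residence of ten or more years (−$12,250 flat): $87,176 − $12,250 = $74,926.
$74,926 is at or above the $3,500 minimum.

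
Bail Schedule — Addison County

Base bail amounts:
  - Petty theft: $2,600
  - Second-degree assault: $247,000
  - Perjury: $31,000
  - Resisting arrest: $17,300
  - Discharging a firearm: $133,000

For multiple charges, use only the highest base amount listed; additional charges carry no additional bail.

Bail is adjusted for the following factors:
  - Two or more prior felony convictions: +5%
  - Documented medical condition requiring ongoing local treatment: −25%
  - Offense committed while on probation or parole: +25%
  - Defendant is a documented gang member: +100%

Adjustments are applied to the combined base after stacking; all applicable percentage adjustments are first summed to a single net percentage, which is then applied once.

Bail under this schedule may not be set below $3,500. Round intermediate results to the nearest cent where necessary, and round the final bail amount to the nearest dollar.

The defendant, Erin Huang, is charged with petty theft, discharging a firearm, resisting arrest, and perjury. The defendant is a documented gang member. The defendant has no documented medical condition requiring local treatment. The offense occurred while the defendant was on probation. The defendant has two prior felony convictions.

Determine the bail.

Base amounts from the schedule: petty theft $2,600; discharging a firearm $133,000; resisting arrest $17,300; perjury $31,000.
Stacking rule: use the highest base only. Highest is discharging a firearm at $133,000. Combined base = $133,000.
Net percentage adjustment: +5% +25% +100% = +130%. $133,000 × 2.3 = $305,900.
$305,900 is at or above the $3,500 minimum.

$305,900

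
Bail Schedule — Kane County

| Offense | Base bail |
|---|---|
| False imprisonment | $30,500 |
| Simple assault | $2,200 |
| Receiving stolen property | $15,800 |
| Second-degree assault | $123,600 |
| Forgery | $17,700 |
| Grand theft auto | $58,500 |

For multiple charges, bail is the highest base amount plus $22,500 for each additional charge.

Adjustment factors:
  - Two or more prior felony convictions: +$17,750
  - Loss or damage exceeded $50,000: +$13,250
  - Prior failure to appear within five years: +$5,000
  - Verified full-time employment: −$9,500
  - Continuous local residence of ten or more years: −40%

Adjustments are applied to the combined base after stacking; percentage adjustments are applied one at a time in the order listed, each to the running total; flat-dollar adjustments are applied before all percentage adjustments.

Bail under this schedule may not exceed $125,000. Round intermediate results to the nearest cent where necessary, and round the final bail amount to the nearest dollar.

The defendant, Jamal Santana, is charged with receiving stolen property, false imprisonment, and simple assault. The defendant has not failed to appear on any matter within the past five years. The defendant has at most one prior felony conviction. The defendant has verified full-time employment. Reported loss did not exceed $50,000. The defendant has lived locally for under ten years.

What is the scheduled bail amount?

$66,000

Base amounts from the schedule: receiving stolen property $15,800; false imprisonment $30,500; simple assault $2,200.
Stacking rule: highest base plus $22,500 per additional charge. Highest is false imprisonment at $30,500; 2 additional charges → +$45,000. Combined base = $75,500.
Verified full-time employment (−$9,500 flat): $75,500 − $9,500 = $66,000.
$66,000 is within the $125,000 maximum.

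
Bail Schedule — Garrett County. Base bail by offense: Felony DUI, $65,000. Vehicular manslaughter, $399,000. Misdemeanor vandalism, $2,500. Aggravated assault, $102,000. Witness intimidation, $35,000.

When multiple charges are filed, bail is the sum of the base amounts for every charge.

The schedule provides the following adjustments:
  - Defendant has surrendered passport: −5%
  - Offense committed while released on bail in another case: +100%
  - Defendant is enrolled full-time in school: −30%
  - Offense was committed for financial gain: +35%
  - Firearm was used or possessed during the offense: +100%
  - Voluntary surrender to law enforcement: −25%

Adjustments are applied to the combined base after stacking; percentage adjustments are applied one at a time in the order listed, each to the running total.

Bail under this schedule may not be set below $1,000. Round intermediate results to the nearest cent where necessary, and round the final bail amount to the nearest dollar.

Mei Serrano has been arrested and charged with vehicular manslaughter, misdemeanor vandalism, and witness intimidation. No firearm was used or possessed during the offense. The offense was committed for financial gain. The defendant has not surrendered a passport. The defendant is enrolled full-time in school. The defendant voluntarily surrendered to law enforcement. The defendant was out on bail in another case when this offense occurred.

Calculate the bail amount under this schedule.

$618,739

Base amounts from the schedule: vehicular manslaughter $399,000; misdemeanor vandalism $2,500; witness intimidation $35,000.
Stacking rule: sum of all bases. $399,000 + $2,500 + $35,000 = $436,500.
Offense committed while released on bail in another case (+100%): $436,500 × 2 = $873,000.
Defendant is enrolled full-time in school (−30%): $873,000 × 0.7 = $611,100.
Offense was committed for financial gain (+35%): $611,100 × 1.35 = $824,985.
Voluntary surrender to law enforcement (−25%): $824,985 × 0.75 = $618,738.75.
$618,738.75 is at or above the $1,000 minimum.
Rounded to the nearest dollar: $618,739.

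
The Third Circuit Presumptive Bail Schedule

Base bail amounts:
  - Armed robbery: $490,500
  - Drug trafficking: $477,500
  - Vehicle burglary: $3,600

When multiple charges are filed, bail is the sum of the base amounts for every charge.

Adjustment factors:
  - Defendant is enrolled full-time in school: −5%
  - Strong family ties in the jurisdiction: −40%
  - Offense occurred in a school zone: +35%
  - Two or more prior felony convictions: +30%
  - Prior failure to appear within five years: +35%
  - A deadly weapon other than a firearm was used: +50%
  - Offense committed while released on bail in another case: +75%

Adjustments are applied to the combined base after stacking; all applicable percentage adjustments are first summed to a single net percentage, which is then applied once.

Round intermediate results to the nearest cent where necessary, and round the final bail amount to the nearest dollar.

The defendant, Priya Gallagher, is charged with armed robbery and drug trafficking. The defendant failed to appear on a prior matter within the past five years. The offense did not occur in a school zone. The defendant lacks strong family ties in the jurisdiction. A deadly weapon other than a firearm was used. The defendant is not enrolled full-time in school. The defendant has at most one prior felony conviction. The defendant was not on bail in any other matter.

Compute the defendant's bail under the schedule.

$1,790,800

Base amounts from the schedule: armed robbery $490,500; drug trafficking $477,500.
Stacking rule: sum of all bases. $490,500 + $477,500 = $968,000.
Net percentage adjustment: +35% +50% = +85%. $968,000 × 1.85 = $1,790,800.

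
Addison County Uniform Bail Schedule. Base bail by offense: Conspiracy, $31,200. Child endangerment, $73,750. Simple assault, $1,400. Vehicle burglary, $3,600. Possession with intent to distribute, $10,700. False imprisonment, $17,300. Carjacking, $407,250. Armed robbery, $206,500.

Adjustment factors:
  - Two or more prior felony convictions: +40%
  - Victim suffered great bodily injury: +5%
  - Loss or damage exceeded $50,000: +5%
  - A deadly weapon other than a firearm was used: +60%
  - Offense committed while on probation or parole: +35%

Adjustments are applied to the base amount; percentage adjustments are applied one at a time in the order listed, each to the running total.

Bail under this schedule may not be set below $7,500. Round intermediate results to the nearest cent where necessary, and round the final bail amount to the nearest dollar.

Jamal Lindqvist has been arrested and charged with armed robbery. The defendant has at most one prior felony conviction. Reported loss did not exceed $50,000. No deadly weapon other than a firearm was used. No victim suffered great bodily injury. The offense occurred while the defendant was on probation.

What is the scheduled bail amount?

$278,775

Base amounts from the schedule: armed robbery $206,500.
Single charge. Combined base = $206,500.
Offense committed while on probation or parole (+35%): $206,500 × 1.35 = $278,775.
$278,775 is at or above the $7,500 minimum.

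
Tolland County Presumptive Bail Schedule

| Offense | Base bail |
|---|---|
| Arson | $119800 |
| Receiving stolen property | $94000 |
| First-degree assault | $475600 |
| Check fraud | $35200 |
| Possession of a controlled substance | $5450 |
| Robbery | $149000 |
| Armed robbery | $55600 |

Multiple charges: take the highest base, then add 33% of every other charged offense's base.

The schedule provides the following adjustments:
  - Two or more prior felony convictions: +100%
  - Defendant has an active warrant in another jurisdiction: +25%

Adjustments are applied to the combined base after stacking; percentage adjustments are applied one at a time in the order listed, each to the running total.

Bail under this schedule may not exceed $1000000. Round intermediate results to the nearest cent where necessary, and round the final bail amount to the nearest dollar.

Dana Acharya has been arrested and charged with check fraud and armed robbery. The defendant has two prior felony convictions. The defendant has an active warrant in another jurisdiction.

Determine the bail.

Base amounts from the schedule: check fraud $35200; armed robbery $55600.
Stacking rule: highest base plus 33% of each additional charge. Highest is armed robbery at $55600. Additional: $35200 × 33% = $11616. Combined base = $55600 + $11616 = $67216.
Two or more prior felony convictions (+100%): $67216 × 2 = $134432.
Defendant has an active warrant in another jurisdiction (+25%): $134432 × 1.25 = $168040.
$168040 is within the $1000000 maximum.

$168040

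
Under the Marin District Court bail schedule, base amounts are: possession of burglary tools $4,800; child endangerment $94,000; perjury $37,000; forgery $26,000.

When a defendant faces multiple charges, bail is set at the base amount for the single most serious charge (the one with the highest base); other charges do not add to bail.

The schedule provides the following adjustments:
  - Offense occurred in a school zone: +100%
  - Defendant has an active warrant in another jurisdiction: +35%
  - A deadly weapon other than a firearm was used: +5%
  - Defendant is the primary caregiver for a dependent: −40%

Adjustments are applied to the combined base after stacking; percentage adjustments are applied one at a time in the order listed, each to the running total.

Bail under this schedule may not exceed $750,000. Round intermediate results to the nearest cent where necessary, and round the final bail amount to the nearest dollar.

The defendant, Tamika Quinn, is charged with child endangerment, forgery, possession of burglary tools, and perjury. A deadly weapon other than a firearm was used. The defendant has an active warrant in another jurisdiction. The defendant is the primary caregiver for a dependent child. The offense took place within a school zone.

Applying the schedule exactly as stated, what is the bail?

Base amounts from the schedule: child endangerment $94,000; forgery $26,000; possession of burglary tools $4,800; perjury $37,000.
Stacking rule: use the highest base only. Highest is child endangerment at $94,000. Combined base = $94,000.
Offense occurred in a school zone (+100%): $94,000 × 2 = $188,000.
Defendant has an active warrant in another jurisdiction (+35%): $188,000 × 1.35 = $253,800.
A deadly weapon other than a firearm was used (+5%): $253,800 × 1.05 = $266,490.
Defendant is the primary caregiver for a dependent (−40%): $266,490 × 0.6 = $159,894.
$159,894 is within the $750,000 maximum.

$159,894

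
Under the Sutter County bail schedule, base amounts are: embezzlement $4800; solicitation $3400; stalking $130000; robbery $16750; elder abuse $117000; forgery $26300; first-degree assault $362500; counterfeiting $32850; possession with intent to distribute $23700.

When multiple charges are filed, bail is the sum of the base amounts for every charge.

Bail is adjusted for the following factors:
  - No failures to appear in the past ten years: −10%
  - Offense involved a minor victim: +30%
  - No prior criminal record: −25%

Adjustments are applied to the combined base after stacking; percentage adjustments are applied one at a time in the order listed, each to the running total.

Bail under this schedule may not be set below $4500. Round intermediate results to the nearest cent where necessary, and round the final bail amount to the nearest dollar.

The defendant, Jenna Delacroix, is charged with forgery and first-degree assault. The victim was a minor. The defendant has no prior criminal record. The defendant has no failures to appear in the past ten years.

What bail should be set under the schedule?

Base amounts from the schedule: forgery $26300; first-degree assault $362500.
Stacking rule: sum of all bases. $26300 + $362500 = $388800.
No failures to appear in the past ten years (−10%): $388800 × 0.9 = $349920.
Offense involved a minor victim (+30%): $349920 × 1.3 = $454896.
No prior criminal record (−25%): $454896 × 0.75 = $341172.
$341172 is at or above the $4500 minimum.

$341172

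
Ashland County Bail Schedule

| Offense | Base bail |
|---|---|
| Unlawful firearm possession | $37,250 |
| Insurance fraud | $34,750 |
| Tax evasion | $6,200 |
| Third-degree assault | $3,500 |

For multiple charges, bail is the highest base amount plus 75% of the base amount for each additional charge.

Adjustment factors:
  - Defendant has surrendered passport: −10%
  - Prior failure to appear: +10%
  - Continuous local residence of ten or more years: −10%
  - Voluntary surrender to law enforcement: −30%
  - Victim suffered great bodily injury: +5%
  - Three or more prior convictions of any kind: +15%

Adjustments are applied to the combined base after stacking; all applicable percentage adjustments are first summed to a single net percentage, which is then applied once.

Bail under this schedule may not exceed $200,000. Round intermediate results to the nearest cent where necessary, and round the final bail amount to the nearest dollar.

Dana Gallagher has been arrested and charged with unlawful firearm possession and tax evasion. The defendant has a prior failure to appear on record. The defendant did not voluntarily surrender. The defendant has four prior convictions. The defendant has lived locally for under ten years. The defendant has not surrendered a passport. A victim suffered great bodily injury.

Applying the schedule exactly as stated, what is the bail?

$54,470

Base amounts from the schedule: unlawful firearm possession $37,250; tax evasion $6,200.
Stacking rule: highest base plus 75% of each additional charge. Highest is unlawful firearm possession at $37,250. Additional: $6,200 × 75% = $4,650. Combined base = $37,250 + $4,650 = $41,900.
Net percentage adjustment: +10% +5% +15% = +30%. $41,900 × 1.3 = $54,470.
$54,470 is within the $200,000 maximum.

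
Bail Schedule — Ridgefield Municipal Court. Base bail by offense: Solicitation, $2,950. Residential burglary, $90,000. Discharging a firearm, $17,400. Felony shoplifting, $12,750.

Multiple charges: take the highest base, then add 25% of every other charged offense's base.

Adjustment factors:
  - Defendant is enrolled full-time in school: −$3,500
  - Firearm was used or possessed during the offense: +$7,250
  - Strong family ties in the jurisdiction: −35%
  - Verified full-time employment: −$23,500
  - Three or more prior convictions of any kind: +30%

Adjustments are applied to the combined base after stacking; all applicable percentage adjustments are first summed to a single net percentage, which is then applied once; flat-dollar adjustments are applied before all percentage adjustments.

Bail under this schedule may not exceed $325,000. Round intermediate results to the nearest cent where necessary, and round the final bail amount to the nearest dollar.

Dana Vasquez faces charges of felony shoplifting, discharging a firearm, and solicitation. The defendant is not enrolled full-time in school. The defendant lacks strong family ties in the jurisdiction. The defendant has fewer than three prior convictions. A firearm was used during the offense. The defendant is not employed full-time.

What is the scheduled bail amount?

Base amounts from the schedule: felony shoplifting $12,750; discharging a firearm $17,400; solicitation $2,950.
Stacking rule: highest base plus 25% of each additional charge. Highest is discharging a firearm at $17,400. Additional: $12,750 × 25% = $3,187.50; $2,950 × 25% = $737.50. Combined base = $17,400 + $3,925 = $21,325.
Firearm was used or possessed during the offense (+$7,250 flat): $21,325 + $7,250 = $28,575.
$28,575 is within the $325,000 maximum.

$28,575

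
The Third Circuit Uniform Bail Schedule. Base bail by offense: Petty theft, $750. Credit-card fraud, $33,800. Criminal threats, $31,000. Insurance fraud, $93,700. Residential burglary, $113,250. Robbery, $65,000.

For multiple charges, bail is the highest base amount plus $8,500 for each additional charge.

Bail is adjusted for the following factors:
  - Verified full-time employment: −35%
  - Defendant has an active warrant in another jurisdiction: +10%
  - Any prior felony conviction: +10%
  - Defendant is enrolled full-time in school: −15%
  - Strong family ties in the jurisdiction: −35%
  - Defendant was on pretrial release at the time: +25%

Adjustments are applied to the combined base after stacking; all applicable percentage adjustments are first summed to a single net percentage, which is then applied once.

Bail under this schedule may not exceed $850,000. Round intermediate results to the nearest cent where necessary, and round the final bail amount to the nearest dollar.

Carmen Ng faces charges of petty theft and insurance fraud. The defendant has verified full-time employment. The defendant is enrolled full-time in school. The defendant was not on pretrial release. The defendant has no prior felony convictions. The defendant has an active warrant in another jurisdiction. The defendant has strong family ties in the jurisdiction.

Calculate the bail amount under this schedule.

$25,550

Base amounts from the schedule: petty theft $750; insurance fraud $93,700.
Stacking rule: highest base plus $8,500 per additional charge. Highest is insurance fraud at $93,700; 1 additional charge → +$8,500. Combined base = $102,200.
Net percentage adjustment: −35% +10% −15% −35% = −75%. $102,200 × 0.25 = $25,550.
$25,550 is within the $850,000 maximum.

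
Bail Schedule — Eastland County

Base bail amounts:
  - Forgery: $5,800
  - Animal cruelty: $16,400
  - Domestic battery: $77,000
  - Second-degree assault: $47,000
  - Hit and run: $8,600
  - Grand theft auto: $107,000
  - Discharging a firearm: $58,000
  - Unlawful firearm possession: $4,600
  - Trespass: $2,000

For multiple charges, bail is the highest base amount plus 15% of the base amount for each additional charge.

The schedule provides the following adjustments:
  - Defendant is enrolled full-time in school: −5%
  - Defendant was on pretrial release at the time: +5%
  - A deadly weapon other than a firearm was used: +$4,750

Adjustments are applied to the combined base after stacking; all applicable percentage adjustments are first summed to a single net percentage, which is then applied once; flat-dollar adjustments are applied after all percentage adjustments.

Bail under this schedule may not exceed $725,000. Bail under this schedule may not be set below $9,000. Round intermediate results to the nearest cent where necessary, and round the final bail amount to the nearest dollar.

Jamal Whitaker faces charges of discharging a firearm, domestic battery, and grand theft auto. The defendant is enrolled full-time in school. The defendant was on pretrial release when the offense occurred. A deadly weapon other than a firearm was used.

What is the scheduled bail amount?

Base amounts from the schedule: discharging a firearm $58,000; domestic battery $77,000; grand theft auto $107,000.
Stacking rule: highest base plus 15% of each additional charge. Highest is grand theft auto at $107,000. Additional: $58,000 × 15% = $8,700; $77,000 × 15% = $11,550. Combined base = $107,000 + $20,250 = $127,250.
Net percentage adjustment: −5% +5% = +0%. $127,250 × 1 = $127,250.
A deadly weapon other than a firearm was used (+$4,750 flat): $127,250 + $4,750 = $132,000.
$132,000 is within the $725,000 maximum.
$132,000 is at or above the $9,000 minimum.

$132,000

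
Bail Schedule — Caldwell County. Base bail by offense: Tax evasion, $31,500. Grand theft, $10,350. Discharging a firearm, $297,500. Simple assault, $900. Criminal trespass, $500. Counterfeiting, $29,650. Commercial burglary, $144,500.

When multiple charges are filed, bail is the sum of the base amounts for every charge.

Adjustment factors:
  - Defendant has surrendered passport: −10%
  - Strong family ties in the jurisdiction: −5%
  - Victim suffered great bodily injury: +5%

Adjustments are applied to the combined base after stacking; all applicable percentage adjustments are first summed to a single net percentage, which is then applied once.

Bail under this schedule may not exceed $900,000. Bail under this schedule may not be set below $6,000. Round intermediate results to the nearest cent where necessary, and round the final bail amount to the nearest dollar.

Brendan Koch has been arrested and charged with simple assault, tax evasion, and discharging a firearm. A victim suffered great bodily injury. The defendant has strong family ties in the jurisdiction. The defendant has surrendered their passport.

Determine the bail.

Base amounts from the schedule: simple assault $900; tax evasion $31,500; discharging a firearm $297,500.
Stacking rule: sum of all bases. $900 + $31,500 + $297,500 = $329,900.
Net percentage adjustment: −10% −5% +5% = −10%. $329,900 × 0.9 = $296,910.
$296,910 is within the $900,000 maximum.
$296,910 is at or above the $6,000 minimum.

$296,910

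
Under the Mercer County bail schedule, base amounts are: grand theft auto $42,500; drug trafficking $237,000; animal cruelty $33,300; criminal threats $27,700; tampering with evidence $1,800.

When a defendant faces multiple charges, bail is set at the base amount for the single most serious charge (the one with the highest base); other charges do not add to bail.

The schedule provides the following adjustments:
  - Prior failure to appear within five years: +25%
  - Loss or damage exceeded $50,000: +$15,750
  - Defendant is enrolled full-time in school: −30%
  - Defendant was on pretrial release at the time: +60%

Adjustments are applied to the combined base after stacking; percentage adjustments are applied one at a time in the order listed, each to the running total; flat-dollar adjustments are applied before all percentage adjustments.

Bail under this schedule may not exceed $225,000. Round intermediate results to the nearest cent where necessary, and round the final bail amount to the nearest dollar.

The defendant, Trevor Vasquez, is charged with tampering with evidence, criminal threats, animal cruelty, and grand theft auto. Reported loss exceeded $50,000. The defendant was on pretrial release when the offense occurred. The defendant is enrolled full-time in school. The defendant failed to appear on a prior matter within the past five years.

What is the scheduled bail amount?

Base amounts from the schedule: tampering with evidence $1,800; criminal threats $27,700; animal cruelty $33,300; grand theft auto $42,500.
Stacking rule: use the highest base only. Highest is grand theft auto at $42,500. Combined base = $42,500.
Loss or damage exceeded $50,000 (+$15,750 flat): $42,500 + $15,750 = $58,250.
Prior failure to appear within five years (+25%): $58,250 × 1.25 = $72,812.50.
Defendant is enrolled full-time in school (−30%): $72,812.50 × 0.7 = $50,968.75.
Defendant was on pretrial release at the time (+60%): $50,968.75 × 1.6 = $81,550.
$81,550 is within the $225,000 maximum.

$81,550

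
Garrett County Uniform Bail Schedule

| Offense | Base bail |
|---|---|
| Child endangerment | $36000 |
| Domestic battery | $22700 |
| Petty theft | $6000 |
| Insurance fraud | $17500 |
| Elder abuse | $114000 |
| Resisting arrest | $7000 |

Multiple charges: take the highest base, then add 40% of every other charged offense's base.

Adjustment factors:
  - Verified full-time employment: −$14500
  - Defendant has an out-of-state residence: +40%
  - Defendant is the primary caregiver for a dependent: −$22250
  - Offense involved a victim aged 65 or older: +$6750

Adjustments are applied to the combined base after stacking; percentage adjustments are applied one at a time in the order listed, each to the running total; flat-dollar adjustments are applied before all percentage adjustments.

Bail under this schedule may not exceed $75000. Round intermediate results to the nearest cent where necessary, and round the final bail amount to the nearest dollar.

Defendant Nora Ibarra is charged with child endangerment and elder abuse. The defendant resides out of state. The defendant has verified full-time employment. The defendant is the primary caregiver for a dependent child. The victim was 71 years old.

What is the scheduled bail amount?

Base amounts from the schedule: child endangerment $36000; elder abuse $114000.
Stacking rule: highest base plus 40% of each additional charge. Highest is elder abuse at $114000. Additional: $36000 × 40% = $14400. Combined base = $114000 + $14400 = $128400.
Verified full-time employment (−$14500 flat): $128400 − $14500 = $113900.
Defendant is the primary caregiver for a dependent (−$22250 flat): $113900 − $22250 = $91650.
Offense involved a victim aged 65 or older (+$6750 flat): $91650 + $6750 = $98400.
Defendant has an out-of-state residence (+40%): $98400 × 1.4 = $137760.
Result $137760 exceeds the maximum of $75000; bail is capped at $75000.

$75000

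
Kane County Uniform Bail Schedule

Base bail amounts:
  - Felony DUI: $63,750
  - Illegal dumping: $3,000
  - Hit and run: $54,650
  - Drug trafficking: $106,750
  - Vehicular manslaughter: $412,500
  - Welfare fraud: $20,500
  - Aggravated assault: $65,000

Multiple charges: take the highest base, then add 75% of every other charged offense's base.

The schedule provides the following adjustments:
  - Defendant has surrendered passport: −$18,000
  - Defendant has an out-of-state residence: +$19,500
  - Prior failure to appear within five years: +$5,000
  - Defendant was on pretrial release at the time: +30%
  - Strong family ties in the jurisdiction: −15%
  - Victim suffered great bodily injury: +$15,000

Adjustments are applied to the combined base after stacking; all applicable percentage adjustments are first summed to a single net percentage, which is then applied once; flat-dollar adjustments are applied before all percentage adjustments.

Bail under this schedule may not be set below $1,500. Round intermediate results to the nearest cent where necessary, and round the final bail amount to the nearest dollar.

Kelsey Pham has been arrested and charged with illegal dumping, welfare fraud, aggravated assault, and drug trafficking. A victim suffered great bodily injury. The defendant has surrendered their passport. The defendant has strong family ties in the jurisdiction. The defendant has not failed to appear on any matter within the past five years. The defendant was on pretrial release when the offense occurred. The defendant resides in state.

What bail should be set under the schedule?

$195,644

Base amounts from the schedule: illegal dumping $3,000; welfare fraud $20,500; aggravated assault $65,000; drug trafficking $106,750.
Stacking rule: highest base plus 75% of each additional charge. Highest is drug trafficking at $106,750. Additional: $3,000 × 75% = $2,250; $20,500 × 75% = $15,375; $65,000 × 75% = $48,750. Combined base = $106,750 + $66,375 = $173,125.
Defendant has surrendered passport (−$18,000 flat): $173,125 − $18,000 = $155,125.
Victim suffered great bodily injury (+$15,000 flat): $155,125 + $15,000 = $170,125.
Net percentage adjustment: +30% −15% = +15%. $170,125 × 1.15 = $195,643.75.
$195,643.75 is at or above the $1,500 minimum.
Rounded to the nearest dollar: $195,644.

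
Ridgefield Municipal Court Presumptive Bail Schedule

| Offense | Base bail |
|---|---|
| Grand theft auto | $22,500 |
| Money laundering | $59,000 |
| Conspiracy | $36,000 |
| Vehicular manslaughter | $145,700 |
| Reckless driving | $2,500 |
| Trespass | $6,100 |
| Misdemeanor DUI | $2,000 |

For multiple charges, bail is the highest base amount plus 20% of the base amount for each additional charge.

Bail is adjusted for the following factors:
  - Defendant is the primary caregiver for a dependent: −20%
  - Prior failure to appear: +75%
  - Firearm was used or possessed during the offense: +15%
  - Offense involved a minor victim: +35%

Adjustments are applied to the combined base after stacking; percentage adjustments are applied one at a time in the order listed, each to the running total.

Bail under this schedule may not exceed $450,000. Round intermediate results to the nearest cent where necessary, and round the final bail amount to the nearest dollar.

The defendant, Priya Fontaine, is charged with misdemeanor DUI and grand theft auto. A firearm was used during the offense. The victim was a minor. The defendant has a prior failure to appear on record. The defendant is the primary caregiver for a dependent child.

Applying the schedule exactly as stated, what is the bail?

$49,773

Base amounts from the schedule: misdemeanor DUI $2,000; grand theft auto $22,500.
Stacking rule: highest base plus 20% of each additional charge. Highest is grand theft auto at $22,500. Additional: $2,000 × 20% = $400. Combined base = $22,500 + $400 = $22,900.
Defendant is the primary caregiver for a dependent (−20%): $22,900 × 0.8 = $18,320.
Prior failure to appear (+75%): $18,320 × 1.75 = $32,060.
Firearm was used or possessed during the offense (+15%): $32,060 × 1.15 = $36,869.
Offense involved a minor victim (+35%): $36,869 × 1.35 = $49,773.15.
$49,773.15 is within the $450,000 maximum.
Rounded to the nearest dollar: $49,773.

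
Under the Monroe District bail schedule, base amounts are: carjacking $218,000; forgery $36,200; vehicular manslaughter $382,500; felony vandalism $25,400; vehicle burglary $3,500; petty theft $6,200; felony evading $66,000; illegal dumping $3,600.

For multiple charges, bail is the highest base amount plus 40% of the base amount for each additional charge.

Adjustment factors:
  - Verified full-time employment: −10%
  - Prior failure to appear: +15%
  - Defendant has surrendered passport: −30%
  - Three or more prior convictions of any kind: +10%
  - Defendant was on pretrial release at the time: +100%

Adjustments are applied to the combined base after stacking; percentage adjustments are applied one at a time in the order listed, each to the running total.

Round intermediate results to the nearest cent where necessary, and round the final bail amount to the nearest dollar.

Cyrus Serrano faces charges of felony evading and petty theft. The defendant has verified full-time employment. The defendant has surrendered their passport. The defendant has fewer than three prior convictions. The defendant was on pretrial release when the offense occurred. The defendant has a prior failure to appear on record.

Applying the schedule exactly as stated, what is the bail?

Base amounts from the schedule: felony evading $66,000; petty theft $6,200.
Stacking rule: highest base plus 40% of each additional charge. Highest is felony evading at $66,000. Additional: $6,200 × 40% = $2,480. Combined base = $66,000 + $2,480 = $68,480.
Verified full-time employment (−10%): $68,480 × 0.9 = $61,632.
Prior failure to appear (+15%): $61,632 × 1.15 = $70,876.80.
Defendant has surrendered passport (−30%): $70,876.80 × 0.7 = $49,613.76.
Defendant was on pretrial release at the time (+100%): $49,613.76 × 2 = $99,227.52.
Rounded to the nearest dollar: $99,228.

$99,228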